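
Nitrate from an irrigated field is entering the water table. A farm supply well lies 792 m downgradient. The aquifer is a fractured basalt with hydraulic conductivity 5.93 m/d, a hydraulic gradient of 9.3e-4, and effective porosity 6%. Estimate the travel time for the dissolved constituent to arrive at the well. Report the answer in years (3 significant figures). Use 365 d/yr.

Specific discharge q = 5.93 × 9.3e-4 = 0.005515 m/d
v_s = q/n_e = 0.005515/0.06 = 0.09192 m/d
t = L / v = 792 / 0.09192 = 8617 d
   = 8617 / 365 = 23.6 yr

23.6 years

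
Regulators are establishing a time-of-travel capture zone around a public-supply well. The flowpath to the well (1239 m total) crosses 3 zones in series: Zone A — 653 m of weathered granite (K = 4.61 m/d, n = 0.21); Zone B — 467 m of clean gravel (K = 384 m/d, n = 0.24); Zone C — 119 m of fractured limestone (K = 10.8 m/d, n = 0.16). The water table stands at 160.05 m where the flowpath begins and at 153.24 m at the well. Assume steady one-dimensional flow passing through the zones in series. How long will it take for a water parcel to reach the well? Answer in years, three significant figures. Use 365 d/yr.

Total head drop ΔH = 160.05 − 153.24 = 6.81 m
Continuity: the same q passes through each zone, so ΔH = q·Σ(L_j/K_j) — the zones act as resistances in series.
Σ(L/K) = 653/4.61 + 467/384 + 119/10.8 = 141.6 + 1.216 + 11.02 = 153.9 d
q = ΔH / Σ(L/K) = 6.81 / 153.9 = 0.04425 m/d (same in every zone)
Zone A: v = q/n = 0.04425/0.21 = 0.2107 m/d → t_A = 653/0.2107 = 3099 d
Zone B: v = q/n = 0.04425/0.24 = 0.1844 m/d → t_B = 467/0.1844 = 2533 d
Zone C: v = q/n = 0.04425/0.16 = 0.2766 m/d → t_C = 119/0.2766 = 430.2 d
Total t = 3099 + 2533 + 430.2 = 6062 d
   = 6062 / 365 = 16.6 yr

16.6 years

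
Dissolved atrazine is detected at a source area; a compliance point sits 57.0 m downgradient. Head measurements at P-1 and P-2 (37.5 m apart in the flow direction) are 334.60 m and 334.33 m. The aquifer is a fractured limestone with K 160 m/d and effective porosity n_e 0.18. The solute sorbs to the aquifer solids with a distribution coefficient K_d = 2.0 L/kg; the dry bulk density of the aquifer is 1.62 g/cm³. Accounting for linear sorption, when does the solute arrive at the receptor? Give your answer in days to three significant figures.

169 days

Hydraulic gradient i = (334.60 − 334.33) / 37.5 = 0.27 / 37.5 = 0.007200
q = Ki = 160 × 0.007200 = 1.152 m/d
Average linear velocity = 1.152 / 0.18 = 6.400 m/d
Retardation R = 1 + ρ_b·K_d/n = 1 + 1.62×2.0/0.18 = 19.00
Contaminant velocity v_c = v/R = 6.400/19.00 = 0.3368 m/d
t = L/v_c = 57.0/0.3368 = 169.2 d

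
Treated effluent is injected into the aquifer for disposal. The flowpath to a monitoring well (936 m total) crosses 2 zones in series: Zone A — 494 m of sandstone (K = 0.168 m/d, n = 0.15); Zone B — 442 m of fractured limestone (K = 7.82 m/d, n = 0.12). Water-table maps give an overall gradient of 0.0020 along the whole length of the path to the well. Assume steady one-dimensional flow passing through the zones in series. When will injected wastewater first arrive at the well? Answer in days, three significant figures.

Continuity: the same q passes through each zone, so ΔH = q·Σ(L_j/K_j) — the zones act as resistances in series.
Σ(L/K) = 494/0.168 + 442/7.82 = 2940 + 56.52 = 2997 d
K_eq = L_total / Σ(L/K) = 936 / 2997 = 0.3123 m/d
q = K_eq · i = 0.3123 × 0.0020 = 6.246e-4 m/d (same in every zone)
Zone A: v = q/n = 6.246e-4/0.15 = 0.004164 m/d → t_A = 494/0.004164 = 118600 d
Zone B: v = q/n = 6.246e-4/0.12 = 0.005205 m/d → t_B = 442/0.005205 = 84910 d
Total t = 118600 + 84910 = 203500 d

204000 days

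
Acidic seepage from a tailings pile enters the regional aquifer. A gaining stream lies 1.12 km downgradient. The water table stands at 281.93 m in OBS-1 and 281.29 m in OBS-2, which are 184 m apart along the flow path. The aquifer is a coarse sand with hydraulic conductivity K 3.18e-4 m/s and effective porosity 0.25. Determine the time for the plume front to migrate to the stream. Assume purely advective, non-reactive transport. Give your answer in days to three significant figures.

2930 days

Hydraulic gradient i = (281.93 − 281.29) / 184 = 0.64 / 184 = 0.003478
K = 3.18e-4 m/s × 86400 s/d = 27.48 m/d
q = Ki = 27.48 × 0.003478 = 0.09557 m/d
Seepage velocity v = q / n = 0.09557 / 0.25 = 0.3823 m/d
L = 1.12 km = 1120 m
t = L / v = 1120 / 0.3823 = 2930 d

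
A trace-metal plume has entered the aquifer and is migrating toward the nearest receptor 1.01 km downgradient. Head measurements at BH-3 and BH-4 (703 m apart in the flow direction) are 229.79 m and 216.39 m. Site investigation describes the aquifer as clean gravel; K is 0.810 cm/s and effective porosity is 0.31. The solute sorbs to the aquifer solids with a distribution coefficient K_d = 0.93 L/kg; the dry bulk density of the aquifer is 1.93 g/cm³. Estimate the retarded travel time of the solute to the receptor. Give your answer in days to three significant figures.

159 days

Hydraulic gradient i = (229.79 − 216.39) / 703 = 13.40 / 703 = 0.01906
K = 0.810 cm/s × 864 = 699.8 m/d
Darcy flux q = K·i = 699.8 × 0.01906 = 13.34 m/d
v = Ki/n = 699.8·0.01906/0.31 = 43.03 m/d
Retardation R = 1 + ρ_b·K_d/n = 1 + 1.93×0.93/0.31 = 6.790
Contaminant velocity v_c = v/R = 43.03/6.790 = 6.337 m/d
L = 1.01 km = 1010 m
t = L/v_c = 1010/6.337 = 159.4 d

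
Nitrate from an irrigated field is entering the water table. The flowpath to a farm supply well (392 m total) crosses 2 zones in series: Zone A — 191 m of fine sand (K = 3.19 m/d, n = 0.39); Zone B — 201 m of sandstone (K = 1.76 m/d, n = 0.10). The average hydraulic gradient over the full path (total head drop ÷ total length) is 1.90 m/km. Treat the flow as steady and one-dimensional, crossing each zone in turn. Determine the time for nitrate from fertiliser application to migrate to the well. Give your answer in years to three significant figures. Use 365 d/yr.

60.6 years

Steady 1-D flow in series ⇒ the Darcy flux q is identical in every zone and the zone head losses add (resistances L/K in series).
Σ(L/K) = 191/3.19 + 201/1.76 = 59.87 + 114.2 = 174.1 d
K_eq = L_total / Σ(L/K) = 392 / 174.1 = 2.252 m/d
q = K_eq · i = 2.252 × 0.0019 = 0.004279 m/d (same in every zone)
Zone A: v = q/n = 0.004279/0.39 = 0.01097 m/d → t_A = 191/0.01097 = 17410 d
Zone B: v = q/n = 0.004279/0.10 = 0.04279 m/d → t_B = 201/0.04279 = 4698 d
Total t = 17410 + 4698 = 22110 d
   = 22110 / 365 = 60.6 yr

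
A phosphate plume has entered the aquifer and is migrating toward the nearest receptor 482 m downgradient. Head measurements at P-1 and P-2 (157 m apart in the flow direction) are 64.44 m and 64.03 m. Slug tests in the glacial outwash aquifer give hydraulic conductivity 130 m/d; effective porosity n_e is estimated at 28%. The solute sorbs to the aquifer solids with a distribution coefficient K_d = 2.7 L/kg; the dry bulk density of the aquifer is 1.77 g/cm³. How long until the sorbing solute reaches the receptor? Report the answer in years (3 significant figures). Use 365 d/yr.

Hydraulic gradient i = (64.44 − 64.03) / 157 = 0.41 / 157 = 0.002611
q = Ki = 130 × 0.002611 = 0.3395 m/d
v = Ki/n = 130·0.002611/0.28 = 1.212 m/d
Retardation R = 1 + ρ_b·K_d/n = 1 + 1.77×2.7/0.28 = 18.07
Contaminant velocity v_c = v/R = 1.212/18.07 = 0.06711 m/d
t = L/v_c = 482/0.06711 = 7183 d
   = 7183/365 = 19.7 yr

19.7 years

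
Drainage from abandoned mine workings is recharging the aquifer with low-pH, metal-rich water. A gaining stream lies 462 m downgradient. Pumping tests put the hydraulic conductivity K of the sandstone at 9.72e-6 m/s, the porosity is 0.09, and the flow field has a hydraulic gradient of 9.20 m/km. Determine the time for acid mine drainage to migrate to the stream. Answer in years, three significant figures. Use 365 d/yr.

14.7 years

K = 9.72e-6 m/s × 86400 s/d = 0.8398 m/d
q = Ki = 0.8398 × 0.0092 = 0.007726 m/d
v_s = q/n_e = 0.007726/0.09 = 0.08585 m/d
t = L / v = 462 / 0.08585 = 5382 d
   = 5382 / 365 = 14.7 yr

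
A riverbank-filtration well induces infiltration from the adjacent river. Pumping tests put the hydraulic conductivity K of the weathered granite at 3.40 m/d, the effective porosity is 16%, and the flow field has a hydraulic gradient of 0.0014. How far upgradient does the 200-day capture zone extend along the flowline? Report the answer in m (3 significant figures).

5.95 m

q = Ki = 3.40 × 0.0014 = 0.004760 m/d
v = Ki/n = 3.40·0.0014/0.16 = 0.02975 m/d
L = v × T = 0.02975 × 200 = 5.950 m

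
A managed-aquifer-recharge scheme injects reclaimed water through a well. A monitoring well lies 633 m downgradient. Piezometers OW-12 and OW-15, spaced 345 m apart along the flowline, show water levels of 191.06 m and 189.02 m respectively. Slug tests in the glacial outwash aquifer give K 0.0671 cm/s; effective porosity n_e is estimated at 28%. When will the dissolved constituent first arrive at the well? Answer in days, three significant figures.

Hydraulic gradient i = (191.06 − 189.02) / 345 = 2.04 / 345 = 0.005913
K = 0.0671 cm/s × 864 = 57.97 m/d
q = Ki = 57.97 × 0.005913 = 0.3428 m/d
v_s = q/n_e = 0.3428/0.28 = 1.224 m/d
t = L / v = 633 / 1.224 = 517.0 d

517 days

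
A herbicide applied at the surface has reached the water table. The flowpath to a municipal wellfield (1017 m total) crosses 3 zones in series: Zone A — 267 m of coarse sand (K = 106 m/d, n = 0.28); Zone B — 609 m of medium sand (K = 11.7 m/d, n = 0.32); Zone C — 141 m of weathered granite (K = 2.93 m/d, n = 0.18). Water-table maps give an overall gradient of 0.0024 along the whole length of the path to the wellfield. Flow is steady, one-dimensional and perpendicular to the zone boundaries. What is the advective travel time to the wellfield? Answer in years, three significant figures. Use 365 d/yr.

Continuity: the same q passes through each zone, so ΔH = q·Σ(L_j/K_j) — the zones act as resistances in series.
Σ(L/K) = 267/106 + 609/11.7 + 141/2.93 = 2.519 + 52.05 + 48.12 = 102.7 d
K_eq = L_total / Σ(L/K) = 1017 / 102.7 = 9.903 m/d
q = K_eq · i = 9.903 × 0.0024 = 0.02377 m/d (same in every zone)
Zone A: v = q/n = 0.02377/0.28 = 0.08489 m/d → t_A = 267/0.08489 = 3145 d
Zone B: v = q/n = 0.02377/0.32 = 0.07427 m/d → t_B = 609/0.07427 = 8199 d
Zone C: v = q/n = 0.02377/0.18 = 0.1320 m/d → t_C = 141/0.1320 = 1068 d
Total t = 3145 + 8199 + 1068 = 12410 d
   = 12410 / 365 = 34.0 yr

34.0 years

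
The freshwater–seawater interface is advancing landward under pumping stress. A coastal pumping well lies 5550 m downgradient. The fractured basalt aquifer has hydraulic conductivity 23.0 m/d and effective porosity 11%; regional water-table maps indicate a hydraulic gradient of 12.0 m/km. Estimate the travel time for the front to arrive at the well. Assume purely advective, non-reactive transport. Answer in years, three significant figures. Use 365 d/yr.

6.06 years

q = Ki = 23.0 × 0.012 = 0.2760 m/d
v_s = q/n_e = 0.2760/0.11 = 2.509 m/d
t = L / v = 5550 / 2.509 = 2212 d
   = 2212 / 365 = 6.06 yr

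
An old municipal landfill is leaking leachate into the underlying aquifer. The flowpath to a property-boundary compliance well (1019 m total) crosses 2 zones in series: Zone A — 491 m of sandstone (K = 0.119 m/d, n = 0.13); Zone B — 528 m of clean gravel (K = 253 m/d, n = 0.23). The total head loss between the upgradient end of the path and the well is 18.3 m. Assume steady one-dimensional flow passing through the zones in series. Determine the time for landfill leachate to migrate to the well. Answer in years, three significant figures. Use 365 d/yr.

Steady 1-D flow in series ⇒ the Darcy flux q is identical in every zone and the zone head losses add (resistances L/K in series).
Σ(L/K) = 491/0.119 + 528/253 = 4126 + 2.087 = 4128 d
q = ΔH / Σ(L/K) = 18.3 / 4128 = 0.004433 m/d (same in every zone)
Zone A: v = q/n = 0.004433/0.13 = 0.03410 m/d → t_A = 491/0.03410 = 14400 d
Zone B: v = q/n = 0.004433/0.23 = 0.01927 m/d → t_B = 528/0.01927 = 27390 d
Total t = 14400 + 27390 = 41790 d
   = 41790 / 365 = 115 yr

115 years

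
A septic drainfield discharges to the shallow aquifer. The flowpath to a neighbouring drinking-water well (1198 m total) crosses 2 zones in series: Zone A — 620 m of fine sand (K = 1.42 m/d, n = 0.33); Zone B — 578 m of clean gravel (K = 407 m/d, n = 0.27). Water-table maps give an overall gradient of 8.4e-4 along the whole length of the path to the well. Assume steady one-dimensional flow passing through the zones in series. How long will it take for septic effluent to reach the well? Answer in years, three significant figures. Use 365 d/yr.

Continuity: the same q passes through each zone, so ΔH = q·Σ(L_j/K_j) — the zones act as resistances in series.
Σ(L/K) = 620/1.42 + 578/407 = 436.6 + 1.420 = 438.0 d
K_eq = L_total / Σ(L/K) = 1198 / 438.0 = 2.735 m/d
q = K_eq · i = 2.735 × 8.4e-4 = 0.002297 m/d (same in every zone)
Zone A: v = q/n = 0.002297/0.33 = 0.006962 m/d → t_A = 620/0.006962 = 89060 d
Zone B: v = q/n = 0.002297/0.27 = 0.008509 m/d → t_B = 578/0.008509 = 67930 d
Total t = 89060 + 67930 = 157000 d
   = 157000 / 365 = 430 yr

430 years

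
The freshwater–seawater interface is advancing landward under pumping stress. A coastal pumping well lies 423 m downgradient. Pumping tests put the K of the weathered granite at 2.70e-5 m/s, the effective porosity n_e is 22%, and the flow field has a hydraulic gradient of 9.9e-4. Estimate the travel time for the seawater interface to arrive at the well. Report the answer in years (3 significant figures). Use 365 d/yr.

110 years

K = 2.70e-5 m/s × 86400 s/d = 2.333 m/d
q = Ki = 2.333 × 9.9e-4 = 0.002309 m/d
Seepage velocity v = q / n = 0.002309 / 0.22 = 0.01050 m/d
t = L / v = 423 / 0.01050 = 40290 d
   = 40290 / 365 = 110 yr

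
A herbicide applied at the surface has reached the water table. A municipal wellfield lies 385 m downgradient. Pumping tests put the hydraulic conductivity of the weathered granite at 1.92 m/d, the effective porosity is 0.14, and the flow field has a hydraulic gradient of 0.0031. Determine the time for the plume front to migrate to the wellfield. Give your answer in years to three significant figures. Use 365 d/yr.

24.8 years

Specific discharge q = 1.92 × 0.0031 = 0.005952 m/d
v = Ki/n = 1.92·0.0031/0.14 = 0.04251 m/d
t = L / v = 385 / 0.04251 = 9056 d
   = 9056 / 365 = 24.8 yr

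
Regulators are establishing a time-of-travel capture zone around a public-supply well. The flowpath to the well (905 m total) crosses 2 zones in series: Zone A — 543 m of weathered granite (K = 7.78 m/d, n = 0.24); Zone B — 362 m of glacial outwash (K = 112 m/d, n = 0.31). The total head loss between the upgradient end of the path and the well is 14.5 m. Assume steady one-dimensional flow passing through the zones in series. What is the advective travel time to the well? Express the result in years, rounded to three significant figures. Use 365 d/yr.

3.35 years

Continuity: the same q passes through each zone, so ΔH = q·Σ(L_j/K_j) — the zones act as resistances in series.
Σ(L/K) = 543/7.78 + 362/112 = 69.79 + 3.232 = 73.03 d
q = ΔH / Σ(L/K) = 14.5 / 73.03 = 0.1986 m/d (same in every zone)
Zone A: v = q/n = 0.1986/0.24 = 0.8273 m/d → t_A = 543/0.8273 = 656.3 d
Zone B: v = q/n = 0.1986/0.31 = 0.6405 m/d → t_B = 362/0.6405 = 565.2 d
Total t = 656.3 + 565.2 = 1222 d
   = 1222 / 365 = 3.35 yr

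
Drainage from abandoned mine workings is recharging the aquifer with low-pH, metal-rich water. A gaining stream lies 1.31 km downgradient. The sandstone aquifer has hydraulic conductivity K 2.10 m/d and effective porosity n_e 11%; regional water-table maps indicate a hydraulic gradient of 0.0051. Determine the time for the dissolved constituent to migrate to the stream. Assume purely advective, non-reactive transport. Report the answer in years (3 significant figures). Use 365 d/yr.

Specific discharge q = 2.10 × 0.0051 = 0.01071 m/d
v_s = q/n_e = 0.01071/0.11 = 0.09736 m/d
L = 1.31 km = 1310 m
t = L / v = 1310 / 0.09736 = 13450 d
   = 13450 / 365 = 36.9 yr

36.9 years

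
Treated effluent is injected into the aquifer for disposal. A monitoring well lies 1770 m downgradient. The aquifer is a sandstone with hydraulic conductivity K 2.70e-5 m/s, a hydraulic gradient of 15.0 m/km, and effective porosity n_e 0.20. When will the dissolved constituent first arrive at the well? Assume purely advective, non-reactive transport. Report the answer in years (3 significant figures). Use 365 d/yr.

K = 2.70e-5 m/s × 86400 s/d = 2.333 m/d
q = Ki = 2.333 × 0.015 = 0.03499 m/d
v_s = q/n_e = 0.03499/0.20 = 0.1750 m/d
t = L / v = 1770 / 0.1750 = 10120 d
   = 10120 / 365 = 27.7 yr

27.7 years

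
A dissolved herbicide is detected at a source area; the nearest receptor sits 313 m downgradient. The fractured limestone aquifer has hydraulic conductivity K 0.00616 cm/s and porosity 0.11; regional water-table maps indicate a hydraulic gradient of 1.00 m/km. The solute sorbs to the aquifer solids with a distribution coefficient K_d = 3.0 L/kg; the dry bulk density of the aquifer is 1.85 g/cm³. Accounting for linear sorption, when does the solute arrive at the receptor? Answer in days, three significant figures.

K = 0.00616 cm/s × 864 = 5.322 m/d
q = Ki = 5.322 × 0.0010 = 0.005322 m/d
Seepage velocity v = q / n = 0.005322 / 0.11 = 0.04838 m/d
Retardation R = 1 + ρ_b·K_d/n = 1 + 1.85×3.0/0.11 = 51.45
Contaminant velocity v_c = v/R = 0.04838/51.45 = 9.403e-4 m/d
t = L/v_c = 313/9.403e-4 = 332900 d

333000 days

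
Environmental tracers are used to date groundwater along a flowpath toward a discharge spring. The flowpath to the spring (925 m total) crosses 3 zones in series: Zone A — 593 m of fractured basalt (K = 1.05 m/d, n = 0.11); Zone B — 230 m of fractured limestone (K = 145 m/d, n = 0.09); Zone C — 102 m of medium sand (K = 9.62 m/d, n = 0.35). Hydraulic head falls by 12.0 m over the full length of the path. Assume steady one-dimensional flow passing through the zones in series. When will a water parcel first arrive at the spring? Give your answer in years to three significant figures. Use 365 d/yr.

Continuity: the same q passes through each zone, so ΔH = q·Σ(L_j/K_j) — the zones act as resistances in series.
Σ(L/K) = 593/1.05 + 230/145 + 102/9.62 = 564.8 + 1.586 + 10.60 = 577.0 d
q = ΔH / Σ(L/K) = 12.0 / 577.0 = 0.02080 m/d (same in every zone)
Zone A: v = q/n = 0.02080/0.11 = 0.1891 m/d → t_A = 593/0.1891 = 3136 d
Zone B: v = q/n = 0.02080/0.09 = 0.2311 m/d → t_B = 230/0.2311 = 995.2 d
Zone C: v = q/n = 0.02080/0.35 = 0.05943 m/d → t_C = 102/0.05943 = 1716 d
Total t = 3136 + 995.2 + 1716 = 5848 d
   = 5848 / 365 = 16.0 yr

16.0 years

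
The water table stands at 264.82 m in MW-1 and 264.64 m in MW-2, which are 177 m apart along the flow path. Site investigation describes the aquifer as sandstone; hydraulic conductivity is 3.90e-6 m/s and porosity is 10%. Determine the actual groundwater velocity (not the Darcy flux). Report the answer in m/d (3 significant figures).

0.00343 m/d

Hydraulic gradient i = (264.82 − 264.64) / 177 = 0.18 / 177 = 0.001017
K = 3.90e-6 m/s × 86400 s/d = 0.3370 m/d
Darcy flux q = K·i = 0.3370 × 0.001017 = 3.427e-4 m/d
Seepage velocity v = q / n = 3.427e-4 / 0.10 = 0.003427 m/d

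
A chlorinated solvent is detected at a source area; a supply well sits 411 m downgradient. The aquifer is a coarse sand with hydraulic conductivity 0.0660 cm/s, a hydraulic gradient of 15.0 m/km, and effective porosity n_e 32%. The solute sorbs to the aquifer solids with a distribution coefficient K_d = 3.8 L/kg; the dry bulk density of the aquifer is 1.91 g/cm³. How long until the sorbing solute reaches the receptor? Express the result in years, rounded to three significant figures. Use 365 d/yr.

K = 0.0660 cm/s × 864 = 57.02 m/d
q = Ki = 57.02 × 0.015 = 0.8554 m/d
v_s = q/n_e = 0.8554/0.32 = 2.673 m/d
Retardation R = 1 + ρ_b·K_d/n = 1 + 1.91×3.8/0.32 = 23.68
Contaminant velocity v_c = v/R = 2.673/23.68 = 0.1129 m/d
t = L/v_c = 411/0.1129 = 3641 d
   = 3641/365 = 9.98 yr

9.98 years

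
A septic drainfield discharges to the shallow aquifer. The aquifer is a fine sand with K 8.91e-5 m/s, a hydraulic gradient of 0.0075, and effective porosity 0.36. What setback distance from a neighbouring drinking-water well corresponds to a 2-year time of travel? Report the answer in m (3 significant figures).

117 m

K = 8.91e-5 m/s × 86400 s/d = 7.698 m/d
Specific discharge q = 7.698 × 0.0075 = 0.05774 m/d
Average linear velocity = 0.05774 / 0.36 = 0.1604 m/d
T = 2 yr × 365 = 730 d
L = v × T = 0.1604 × 730 = 117.1 m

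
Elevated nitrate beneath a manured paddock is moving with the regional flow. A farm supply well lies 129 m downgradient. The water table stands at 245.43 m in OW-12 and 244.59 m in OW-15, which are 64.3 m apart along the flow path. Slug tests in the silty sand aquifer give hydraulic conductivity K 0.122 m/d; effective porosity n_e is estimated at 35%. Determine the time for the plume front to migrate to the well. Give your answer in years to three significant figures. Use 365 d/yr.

77.6 years

Hydraulic gradient i = (245.43 − 244.59) / 64.3 = 0.84 / 64.3 = 0.01306
Specific discharge q = 0.122 × 0.01306 = 0.001594 m/d
v = Ki/n = 0.122·0.01306/0.35 = 0.004554 m/d
t = L / v = 129 / 0.004554 = 28330 d
   = 28330 / 365 = 77.6 yr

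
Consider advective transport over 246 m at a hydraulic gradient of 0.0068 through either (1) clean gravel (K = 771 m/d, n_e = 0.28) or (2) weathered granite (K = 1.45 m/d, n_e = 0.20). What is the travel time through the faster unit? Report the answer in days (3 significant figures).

13.1 days

Unit 1 (clean gravel): v = 771×0.0068/0.28 = 18.72 m/d, t = 246/18.72 = 13.14 d
Unit 2 (weathered granite): v = 1.45×0.0068/0.20 = 0.04930 m/d, t = 246/0.04930 = 4990 d
Faster unit: t = 13.1 d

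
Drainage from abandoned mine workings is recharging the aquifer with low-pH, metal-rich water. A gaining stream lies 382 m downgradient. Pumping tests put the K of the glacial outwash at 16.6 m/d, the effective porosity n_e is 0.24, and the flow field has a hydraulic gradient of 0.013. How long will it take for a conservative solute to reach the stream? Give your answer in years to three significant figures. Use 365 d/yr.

q = Ki = 16.6 × 0.013 = 0.2158 m/d
v_s = q/n_e = 0.2158/0.24 = 0.8992 m/d
t = L / v = 382 / 0.8992 = 424.8 d
   = 424.8 / 365 = 1.16 yr

1.16 years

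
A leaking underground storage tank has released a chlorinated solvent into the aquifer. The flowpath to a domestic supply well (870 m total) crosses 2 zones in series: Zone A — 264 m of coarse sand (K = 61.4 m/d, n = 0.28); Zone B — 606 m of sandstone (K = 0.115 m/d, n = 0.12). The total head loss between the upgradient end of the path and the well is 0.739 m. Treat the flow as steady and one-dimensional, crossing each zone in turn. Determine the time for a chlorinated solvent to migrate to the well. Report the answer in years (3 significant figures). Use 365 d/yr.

2870 years

Steady 1-D flow in series ⇒ the Darcy flux q is identical in every zone and the zone head losses add (resistances L/K in series).
Σ(L/K) = 264/61.4 + 606/0.115 = 4.300 + 5270 = 5274 d
q = ΔH / Σ(L/K) = 0.739 / 5274 = 1.401e-4 m/d (same in every zone)
Zone A: v = q/n = 1.401e-4/0.28 = 5.004e-4 m/d → t_A = 264/5.004e-4 = 527500 d
Zone B: v = q/n = 1.401e-4/0.12 = 0.001168 m/d → t_B = 606/0.001168 = 519000 d
Total t = 527500 + 519000 = 1.046e6 d
   = 1.046e6 / 365 = 2870 yr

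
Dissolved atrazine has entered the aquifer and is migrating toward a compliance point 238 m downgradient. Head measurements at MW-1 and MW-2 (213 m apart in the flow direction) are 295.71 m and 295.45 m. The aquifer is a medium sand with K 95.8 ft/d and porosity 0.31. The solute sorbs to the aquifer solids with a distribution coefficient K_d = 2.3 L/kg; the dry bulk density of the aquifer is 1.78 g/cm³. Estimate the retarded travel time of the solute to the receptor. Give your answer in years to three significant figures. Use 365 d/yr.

Hydraulic gradient i = (295.71 − 295.45) / 213 = 0.26 / 213 = 0.001221
K = 95.8 ft/d × 0.3048 = 29.20 m/d
q = Ki = 29.20 × 0.001221 = 0.03564 m/d
Average linear velocity = 0.03564 / 0.31 = 0.1150 m/d
Retardation R = 1 + ρ_b·K_d/n = 1 + 1.78×2.3/0.31 = 14.21
Contaminant velocity v_c = v/R = 0.1150/14.21 = 0.008093 m/d
t = L/v_c = 238/0.008093 = 29410 d
   = 29410/365 = 80.6 yr

80.6 years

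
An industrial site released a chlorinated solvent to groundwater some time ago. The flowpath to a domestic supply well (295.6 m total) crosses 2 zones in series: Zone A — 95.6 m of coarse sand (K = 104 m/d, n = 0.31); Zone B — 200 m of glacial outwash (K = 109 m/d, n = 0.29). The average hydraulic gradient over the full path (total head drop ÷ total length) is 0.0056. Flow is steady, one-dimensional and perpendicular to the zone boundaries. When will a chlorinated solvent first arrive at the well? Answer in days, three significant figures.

Steady 1-D flow in series ⇒ the Darcy flux q is identical in every zone and the zone head losses add (resistances L/K in series).
Σ(L/K) = 95.6/104 + 200/109 = 0.9192 + 1.835 = 2.754 d
K_eq = L_total / Σ(L/K) = 295.6 / 2.754 = 107.3 m/d
q = K_eq · i = 107.3 × 0.0056 = 0.6011 m/d (same in every zone)
Zone A: v = q/n = 0.6011/0.31 = 1.939 m/d → t_A = 95.6/1.939 = 49.31 d
Zone B: v = q/n = 0.6011/0.29 = 2.073 m/d → t_B = 200/2.073 = 96.50 d
Total t = 49.31 + 96.50 = 145.8 d

146 days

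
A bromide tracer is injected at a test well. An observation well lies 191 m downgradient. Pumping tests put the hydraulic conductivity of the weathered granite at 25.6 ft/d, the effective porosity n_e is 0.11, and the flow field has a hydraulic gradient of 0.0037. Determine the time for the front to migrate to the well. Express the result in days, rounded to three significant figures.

728 days

K = 25.6 ft/d × 0.3048 = 7.803 m/d
q = Ki = 7.803 × 0.0037 = 0.02887 m/d
v_s = q/n_e = 0.02887/0.11 = 0.2625 m/d
t = L / v = 191 / 0.2625 = 727.7 d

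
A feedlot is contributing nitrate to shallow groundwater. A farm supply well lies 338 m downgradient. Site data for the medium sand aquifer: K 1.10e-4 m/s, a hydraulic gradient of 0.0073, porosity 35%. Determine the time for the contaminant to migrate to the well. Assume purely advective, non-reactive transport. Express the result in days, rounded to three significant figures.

1710 days

K = 1.10e-4 m/s × 86400 s/d = 9.504 m/d
Specific discharge q = 9.504 × 0.0073 = 0.06938 m/d
Average linear velocity = 0.06938 / 0.35 = 0.1982 m/d
t = L / v = 338 / 0.1982 = 1705 d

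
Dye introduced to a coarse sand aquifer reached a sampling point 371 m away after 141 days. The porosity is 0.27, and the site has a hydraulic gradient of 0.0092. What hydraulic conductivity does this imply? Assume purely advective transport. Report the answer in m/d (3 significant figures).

v = L / t = 371 / 141 = 2.631 m/d
K = v · n / i = 2.631 × 0.27 / 0.0092 = 77.2 m/d

77.2 m/d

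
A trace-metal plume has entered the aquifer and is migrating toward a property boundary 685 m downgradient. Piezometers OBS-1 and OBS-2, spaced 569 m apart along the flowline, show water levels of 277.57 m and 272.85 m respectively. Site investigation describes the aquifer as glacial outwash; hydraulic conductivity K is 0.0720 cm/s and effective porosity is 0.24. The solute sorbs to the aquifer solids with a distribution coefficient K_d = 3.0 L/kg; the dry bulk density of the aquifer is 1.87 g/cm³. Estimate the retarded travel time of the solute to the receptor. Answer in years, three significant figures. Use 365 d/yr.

Hydraulic gradient i = (277.57 − 272.85) / 569 = 4.72 / 569 = 0.008295
K = 0.0720 cm/s × 864 = 62.21 m/d
Darcy flux q = K·i = 62.21 × 0.008295 = 0.5160 m/d
v = Ki/n = 62.21·0.008295/0.24 = 2.150 m/d
Retardation R = 1 + ρ_b·K_d/n = 1 + 1.87×3.0/0.24 = 24.38
Contaminant velocity v_c = v/R = 2.150/24.38 = 0.08821 m/d
t = L/v_c = 685/0.08821 = 7766 d
   = 7766/365 = 21.3 yr

21.3 years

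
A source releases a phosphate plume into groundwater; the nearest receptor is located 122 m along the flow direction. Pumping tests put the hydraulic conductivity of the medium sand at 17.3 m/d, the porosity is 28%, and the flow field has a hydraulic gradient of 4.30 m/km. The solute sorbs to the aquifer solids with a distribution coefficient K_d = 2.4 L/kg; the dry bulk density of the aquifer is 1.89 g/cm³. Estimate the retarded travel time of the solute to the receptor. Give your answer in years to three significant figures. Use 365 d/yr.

q = Ki = 17.3 × 0.0043 = 0.07439 m/d
Average linear velocity = 0.07439 / 0.28 = 0.2657 m/d
Retardation R = 1 + ρ_b·K_d/n = 1 + 1.89×2.4/0.28 = 17.20
Contaminant velocity v_c = v/R = 0.2657/17.20 = 0.01545 m/d
t = L/v_c = 122/0.01545 = 7898 d
   = 7898/365 = 21.6 yr

21.6 years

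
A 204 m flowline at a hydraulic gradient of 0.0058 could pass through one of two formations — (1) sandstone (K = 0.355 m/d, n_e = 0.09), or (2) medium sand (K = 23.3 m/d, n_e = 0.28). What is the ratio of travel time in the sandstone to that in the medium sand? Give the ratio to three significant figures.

Unit 1 (sandstone): v = 0.355×0.0058/0.09 = 0.02288 m/d, t = 204/0.02288 = 8917 d
Unit 2 (medium sand): v = 23.3×0.0058/0.28 = 0.4826 m/d, t = 204/0.4826 = 422.7 d
t(sandstone) / t(medium sand) = 8917/422.7 = 21.1

21.1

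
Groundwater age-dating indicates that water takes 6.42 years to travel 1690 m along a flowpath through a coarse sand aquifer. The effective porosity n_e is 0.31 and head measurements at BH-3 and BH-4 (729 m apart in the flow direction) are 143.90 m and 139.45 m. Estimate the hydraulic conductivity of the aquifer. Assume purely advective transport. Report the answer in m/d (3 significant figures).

36.6 m/d

Hydraulic gradient i = (143.90 − 139.45) / 729 = 4.45 / 729 = 0.006104
t = 6.42 years = 2343 d
v = L / t = 1690 / 2343 = 0.7212 m/d
K = v · n / i = 0.7212 × 0.31 / 0.006104 = 36.6 m/d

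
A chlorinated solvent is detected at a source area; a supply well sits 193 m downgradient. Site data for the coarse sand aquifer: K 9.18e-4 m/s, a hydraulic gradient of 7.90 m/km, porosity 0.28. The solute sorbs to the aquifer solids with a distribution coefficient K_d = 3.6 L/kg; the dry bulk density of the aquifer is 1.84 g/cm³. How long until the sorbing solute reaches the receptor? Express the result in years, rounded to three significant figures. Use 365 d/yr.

K = 9.18e-4 m/s × 86400 s/d = 79.32 m/d
Darcy flux q = K·i = 79.32 × 0.0079 = 0.6266 m/d
Average linear velocity = 0.6266 / 0.28 = 2.238 m/d
Retardation R = 1 + ρ_b·K_d/n = 1 + 1.84×3.6/0.28 = 24.66
Contaminant velocity v_c = v/R = 2.238/24.66 = 0.09076 m/d
t = L/v_c = 193/0.09076 = 2127 d
   = 2127/365 = 5.83 yr

5.83 years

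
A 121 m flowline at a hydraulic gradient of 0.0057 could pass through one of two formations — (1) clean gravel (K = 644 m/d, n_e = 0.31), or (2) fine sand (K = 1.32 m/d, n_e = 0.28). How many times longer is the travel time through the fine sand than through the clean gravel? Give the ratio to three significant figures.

441

Unit 1 (clean gravel): v = 644×0.0057/0.31 = 11.84 m/d, t = 121/11.84 = 10.22 d
Unit 2 (fine sand): v = 1.32×0.0057/0.28 = 0.02687 m/d, t = 121/0.02687 = 4503 d
t(fine sand) / t(clean gravel) = 4503/10.22 = 441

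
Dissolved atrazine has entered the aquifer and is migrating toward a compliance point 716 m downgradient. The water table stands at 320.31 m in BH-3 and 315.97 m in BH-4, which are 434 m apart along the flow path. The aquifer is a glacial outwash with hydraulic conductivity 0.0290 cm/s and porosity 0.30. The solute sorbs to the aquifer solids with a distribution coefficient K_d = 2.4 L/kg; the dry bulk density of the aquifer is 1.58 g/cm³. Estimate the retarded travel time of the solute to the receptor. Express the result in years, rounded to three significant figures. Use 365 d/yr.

32.0 years

Hydraulic gradient i = (320.31 − 315.97) / 434 = 4.34 / 434 = 0.01000
K = 0.0290 cm/s × 864 = 25.06 m/d
Darcy flux q = K·i = 25.06 × 0.01000 = 0.2506 m/d
Average linear velocity = 0.2506 / 0.30 = 0.8352 m/d
Retardation R = 1 + ρ_b·K_d/n = 1 + 1.58×2.4/0.30 = 13.64
Contaminant velocity v_c = v/R = 0.8352/13.64 = 0.06123 m/d
t = L/v_c = 716/0.06123 = 11690 d
   = 11690/365 = 32.0 yr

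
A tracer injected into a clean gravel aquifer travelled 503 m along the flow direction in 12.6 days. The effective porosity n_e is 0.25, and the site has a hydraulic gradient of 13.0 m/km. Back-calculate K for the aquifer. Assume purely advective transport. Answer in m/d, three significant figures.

768 m/d

v = L / t = 503 / 12.6 = 39.92 m/d
K = v · n / i = 39.92 × 0.25 / 0.013 = 768 m/d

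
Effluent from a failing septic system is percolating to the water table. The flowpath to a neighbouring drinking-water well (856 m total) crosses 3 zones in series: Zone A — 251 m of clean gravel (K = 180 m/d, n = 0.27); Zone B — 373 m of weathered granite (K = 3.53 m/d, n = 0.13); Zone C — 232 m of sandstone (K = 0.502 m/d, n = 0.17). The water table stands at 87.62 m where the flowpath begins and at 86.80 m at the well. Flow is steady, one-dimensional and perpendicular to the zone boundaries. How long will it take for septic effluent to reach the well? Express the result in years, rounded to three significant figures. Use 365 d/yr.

Total head drop ΔH = 87.62 − 86.80 = 0.82 m
Steady 1-D flow in series ⇒ the Darcy flux q is identical in every zone and the zone head losses add (resistances L/K in series).
Σ(L/K) = 251/180 + 373/3.53 + 232/0.502 = 1.394 + 105.7 + 462.2 = 569.2 d
q = ΔH / Σ(L/K) = 0.82 / 569.2 = 0.001441 m/d (same in every zone)
Zone A: v = q/n = 0.001441/0.27 = 0.005336 m/d → t_A = 251/0.005336 = 47040 d
Zone B: v = q/n = 0.001441/0.13 = 0.01108 m/d → t_B = 373/0.01108 = 33660 d
Zone C: v = q/n = 0.001441/0.17 = 0.008474 m/d → t_C = 232/0.008474 = 27380 d
Total t = 47040 + 33660 + 27380 = 108100 d
   = 108100 / 365 = 296 yr

296 years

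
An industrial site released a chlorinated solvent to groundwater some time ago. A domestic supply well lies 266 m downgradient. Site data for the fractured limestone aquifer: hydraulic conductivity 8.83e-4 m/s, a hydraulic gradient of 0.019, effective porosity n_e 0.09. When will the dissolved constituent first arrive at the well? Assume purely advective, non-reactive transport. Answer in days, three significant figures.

K = 8.83e-4 m/s × 86400 s/d = 76.29 m/d
q = Ki = 76.29 × 0.019 = 1.450 m/d
v_s = q/n_e = 1.450/0.09 = 16.11 m/d
t = L / v = 266 / 16.11 = 16.52 d

16.5 days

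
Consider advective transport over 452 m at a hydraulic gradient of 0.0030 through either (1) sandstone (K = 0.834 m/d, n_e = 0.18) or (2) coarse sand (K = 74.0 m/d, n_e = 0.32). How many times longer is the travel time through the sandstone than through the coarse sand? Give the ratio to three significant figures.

Unit 1 (sandstone): v = 0.834×0.0030/0.18 = 0.01390 m/d, t = 452/0.01390 = 32520 d
Unit 2 (coarse sand): v = 74.0×0.0030/0.32 = 0.6938 m/d, t = 452/0.6938 = 651.5 d
t(sandstone) / t(coarse sand) = 32520/651.5 = 49.9

49.9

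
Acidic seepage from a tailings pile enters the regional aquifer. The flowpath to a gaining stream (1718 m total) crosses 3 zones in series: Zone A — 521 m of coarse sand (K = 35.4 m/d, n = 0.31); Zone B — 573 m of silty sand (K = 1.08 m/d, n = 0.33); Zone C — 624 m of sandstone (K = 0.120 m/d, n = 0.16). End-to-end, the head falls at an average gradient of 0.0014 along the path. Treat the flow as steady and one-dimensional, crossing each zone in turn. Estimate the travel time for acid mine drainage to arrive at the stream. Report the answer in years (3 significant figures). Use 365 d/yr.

Continuity: the same q passes through each zone, so ΔH = q·Σ(L_j/K_j) — the zones act as resistances in series.
Σ(L/K) = 521/35.4 + 573/1.08 + 624/0.120 = 14.72 + 530.6 + 5200 = 5745 d
K_eq = L_total / Σ(L/K) = 1718 / 5745 = 0.2990 m/d
q = K_eq · i = 0.2990 × 0.0014 = 4.186e-4 m/d (same in every zone)
Zone A: v = q/n = 4.186e-4/0.31 = 0.001350 m/d → t_A = 521/0.001350 = 385800 d
Zone B: v = q/n = 4.186e-4/0.33 = 0.001269 m/d → t_B = 573/0.001269 = 451700 d
Zone C: v = q/n = 4.186e-4/0.16 = 0.002616 m/d → t_C = 624/0.002616 = 238500 d
Total t = 385800 + 451700 + 238500 = 1.076e6 d
   = 1.076e6 / 365 = 2950 yr

2950 years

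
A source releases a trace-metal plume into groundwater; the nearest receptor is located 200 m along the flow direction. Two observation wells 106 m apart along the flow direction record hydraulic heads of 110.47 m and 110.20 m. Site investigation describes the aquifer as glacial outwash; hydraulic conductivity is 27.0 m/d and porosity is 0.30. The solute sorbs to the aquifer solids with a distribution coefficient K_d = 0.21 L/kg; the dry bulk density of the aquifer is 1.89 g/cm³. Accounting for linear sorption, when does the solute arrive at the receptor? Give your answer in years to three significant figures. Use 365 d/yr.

Hydraulic gradient i = (110.47 − 110.20) / 106 = 0.27 / 106 = 0.002547
Darcy flux q = K·i = 27.0 × 0.002547 = 0.06877 m/d
v_s = q/n_e = 0.06877/0.30 = 0.2292 m/d
Retardation R = 1 + ρ_b·K_d/n = 1 + 1.89×0.21/0.30 = 2.323
Contaminant velocity v_c = v/R = 0.2292/2.323 = 0.09869 m/d
t = L/v_c = 200/0.09869 = 2027 d
   = 2027/365 = 5.55 yr

5.55 years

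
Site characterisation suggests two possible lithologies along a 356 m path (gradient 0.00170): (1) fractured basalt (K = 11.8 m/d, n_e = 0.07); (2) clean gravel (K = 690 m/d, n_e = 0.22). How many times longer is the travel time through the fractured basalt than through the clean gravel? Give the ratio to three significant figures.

Unit 1 (fractured basalt): v = 11.8×0.0017/0.07 = 0.2866 m/d, t = 356/0.2866 = 1242 d
Unit 2 (clean gravel): v = 690×0.0017/0.22 = 5.332 m/d, t = 356/5.332 = 66.77 d
t(fractured basalt) / t(clean gravel) = 1242/66.77 = 18.6

18.6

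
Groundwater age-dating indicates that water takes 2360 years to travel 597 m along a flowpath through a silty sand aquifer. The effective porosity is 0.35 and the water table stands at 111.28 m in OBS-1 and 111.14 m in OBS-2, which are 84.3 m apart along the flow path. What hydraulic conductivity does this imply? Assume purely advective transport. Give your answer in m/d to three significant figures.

Hydraulic gradient i = (111.28 − 111.14) / 84.3 = 0.14 / 84.3 = 0.001661
t = 2360 years = 861400 d
v = L / t = 597 / 861400 = 6.931e-4 m/d
K = v · n / i = 6.931e-4 × 0.35 / 0.001661 = 0.146 m/d

0.146 m/d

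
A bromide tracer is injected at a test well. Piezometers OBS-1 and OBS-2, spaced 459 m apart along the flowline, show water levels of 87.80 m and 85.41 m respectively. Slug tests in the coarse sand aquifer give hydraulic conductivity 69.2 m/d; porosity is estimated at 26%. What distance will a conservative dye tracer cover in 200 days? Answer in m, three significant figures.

277 m

Hydraulic gradient i = (87.80 − 85.41) / 459 = 2.39 / 459 = 0.005207
Darcy flux q = K·i = 69.2 × 0.005207 = 0.3603 m/d
v_s = q/n_e = 0.3603/0.26 = 1.386 m/d
L = v × T = 1.386 × 200 = 277.2 m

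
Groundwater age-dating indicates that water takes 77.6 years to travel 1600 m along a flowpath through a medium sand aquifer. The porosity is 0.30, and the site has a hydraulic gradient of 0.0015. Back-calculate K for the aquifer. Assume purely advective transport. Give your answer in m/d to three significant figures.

11.3 m/d

t = 77.6 years = 28320 d
v = L / t = 1600 / 28320 = 0.05649 m/d
K = v · n / i = 0.05649 × 0.30 / 0.0015 = 11.3 m/d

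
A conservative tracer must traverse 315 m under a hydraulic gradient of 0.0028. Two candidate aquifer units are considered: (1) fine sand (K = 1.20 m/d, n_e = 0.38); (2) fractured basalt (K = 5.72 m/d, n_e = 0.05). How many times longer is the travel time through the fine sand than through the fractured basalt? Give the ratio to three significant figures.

Unit 1 (fine sand): v = 1.20×0.0028/0.38 = 0.008842 m/d, t = 315/0.008842 = 35630 d
Unit 2 (fractured basalt): v = 5.72×0.0028/0.05 = 0.3203 m/d, t = 315/0.3203 = 983.4 d
t(fine sand) / t(fractured basalt) = 35630/983.4 = 36.2

36.2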